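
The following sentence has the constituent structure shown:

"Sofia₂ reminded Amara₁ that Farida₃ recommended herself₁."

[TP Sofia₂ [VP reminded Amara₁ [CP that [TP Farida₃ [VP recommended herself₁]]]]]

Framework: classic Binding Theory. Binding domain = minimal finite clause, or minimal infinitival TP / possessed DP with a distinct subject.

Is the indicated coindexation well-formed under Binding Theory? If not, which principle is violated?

The two coindexed NPs are *Amara₁* and *herself₁*.
*herself₁* is an anaphor. Principle A requires it to be bound within its binding domain — the embedded TP, whose subject is Farida₃.
Within that domain it is c-commanded by *Farida₃*, which does not share its index.
*Amara₁* does c-command the anaphor, but from outside its binding domain.
The anaphor is unbound in its domain → Principle A violation.

Principle A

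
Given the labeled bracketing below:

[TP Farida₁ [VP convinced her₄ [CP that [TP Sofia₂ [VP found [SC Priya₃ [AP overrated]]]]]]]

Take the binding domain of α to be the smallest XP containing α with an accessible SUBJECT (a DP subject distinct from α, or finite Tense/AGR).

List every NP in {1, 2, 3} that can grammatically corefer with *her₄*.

*her* is a pronoun, so Principle B applies: it must be free in its binding domain.
Binding domain of *her₄*: the matrix TP, whose subject is Farida₁.
*Farida₁* c-commands the pronoun within its binding domain → coindexation would violate Principle B.
*Sofia₂*: the pronoun c-commands this R-expression → coindexation would violate Principle C on *Sofia₂*.
*Priya₃*: the pronoun c-commands this R-expression → coindexation would violate Principle C on *Priya₃*.

none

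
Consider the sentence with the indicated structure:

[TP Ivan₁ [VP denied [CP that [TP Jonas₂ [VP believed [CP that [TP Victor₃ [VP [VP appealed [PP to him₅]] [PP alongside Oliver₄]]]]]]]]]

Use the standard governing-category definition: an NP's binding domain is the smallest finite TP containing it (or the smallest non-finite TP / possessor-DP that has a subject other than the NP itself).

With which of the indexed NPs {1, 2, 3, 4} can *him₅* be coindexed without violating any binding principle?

{1, 2, 4}

*him* is a pronoun, so Principle B applies: it must be free in its binding domain.
Binding domain of *him₅*: the embedded TP, whose subject is Victor₃.
*Ivan₁* c-commands the pronoun but from outside its binding domain, and is not c-commanded by it → coindexation permitted.
*Jonas₂* c-commands the pronoun but from outside its binding domain, and is not c-commanded by it → coindexation permitted.
*Victor₃* c-commands the pronoun within its binding domain → coindexation would violate Principle B.
*Oliver₄* and the pronoun do not c-command one another → neither Principle B nor Principle C is at stake; coindexation permitted.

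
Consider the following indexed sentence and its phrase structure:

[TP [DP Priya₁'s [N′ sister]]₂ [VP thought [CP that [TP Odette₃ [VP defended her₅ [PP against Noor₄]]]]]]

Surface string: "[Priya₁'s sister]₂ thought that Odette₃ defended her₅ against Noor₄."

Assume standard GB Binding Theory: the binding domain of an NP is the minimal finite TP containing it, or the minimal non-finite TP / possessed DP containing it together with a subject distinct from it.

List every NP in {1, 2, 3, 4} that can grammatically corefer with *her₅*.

{1, 2}

*her* is a pronoun, so Principle B applies: it must be free in its binding domain.
Binding domain of *her₅*: the embedded TP, whose subject is Odette₃.
*Priya₁* and the pronoun do not c-command one another → neither Principle B nor Principle C is at stake; coindexation permitted.
*[Priya₁'s sister]₂* c-commands the pronoun but from outside its binding domain, and is not c-commanded by it → coindexation permitted.
*Odette₃* c-commands the pronoun within its binding domain → coindexation would violate Principle B.
*Noor₄*: the pronoun c-commands this R-expression → coindexation would violate Principle C on *Noor₄*.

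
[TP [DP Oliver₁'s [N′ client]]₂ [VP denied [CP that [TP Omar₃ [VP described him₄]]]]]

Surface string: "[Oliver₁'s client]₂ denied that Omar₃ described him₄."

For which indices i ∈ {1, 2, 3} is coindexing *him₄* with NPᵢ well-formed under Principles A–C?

{1, 2}

*him* is a pronoun, so Principle B applies: it must be free in its binding domain.
Binding domain of *him₄*: the embedded TP, whose subject is Omar₃.
*Oliver₁* and the pronoun do not c-command one another → neither Principle B nor Principle C is at stake; coindexation permitted.
*[Oliver₁'s client]₂* c-commands the pronoun but from outside its binding domain, and is not c-commanded by it → coindexation permitted.
*Omar₃* c-commands the pronoun within its binding domain → coindexation would violate Principle B.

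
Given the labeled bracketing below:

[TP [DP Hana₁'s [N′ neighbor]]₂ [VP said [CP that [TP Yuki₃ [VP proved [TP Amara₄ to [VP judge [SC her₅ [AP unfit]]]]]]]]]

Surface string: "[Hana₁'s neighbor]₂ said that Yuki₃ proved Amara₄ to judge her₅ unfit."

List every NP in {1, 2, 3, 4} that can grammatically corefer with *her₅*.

*her* is a pronoun, so Principle B applies: it must be free in its binding domain.
Binding domain of *her₅*: the embedded TP, whose subject is Amara₄.
*Hana₁* and the pronoun do not c-command one another → neither Principle B nor Principle C is at stake; coindexation permitted.
*[Hana₁'s neighbor]₂* c-commands the pronoun but from outside its binding domain, and is not c-commanded by it → coindexation permitted.
*Yuki₃* c-commands the pronoun but from outside its binding domain, and is not c-commanded by it → coindexation permitted.
*Amara₄* c-commands the pronoun within its binding domain → coindexation would violate Principle B.

{1, 2, 3}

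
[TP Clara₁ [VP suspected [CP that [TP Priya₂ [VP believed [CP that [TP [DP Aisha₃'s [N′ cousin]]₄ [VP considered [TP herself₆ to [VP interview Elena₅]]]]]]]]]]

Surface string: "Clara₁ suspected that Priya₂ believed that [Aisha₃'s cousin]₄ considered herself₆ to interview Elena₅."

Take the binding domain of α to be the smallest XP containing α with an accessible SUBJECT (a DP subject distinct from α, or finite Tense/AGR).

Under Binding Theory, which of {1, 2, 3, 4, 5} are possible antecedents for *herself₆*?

{4}

*herself* is an anaphor, so Principle A applies: it must be bound in its binding domain.
Binding domain of *herself₆*: the embedded TP, whose subject is [Aisha₃'s cousin]₄.
*Clara₁* c-commands the anaphor but is outside its binding domain → cannot satisfy Principle A.
*Priya₂* c-commands the anaphor but is outside its binding domain → cannot satisfy Principle A.
*Aisha₃* does not c-command the anaphor → cannot bind it.
*[Aisha₃'s cousin]₄* c-commands the anaphor within its binding domain → licit binder.
*Elena₅* does not c-command the anaphor → cannot bind it.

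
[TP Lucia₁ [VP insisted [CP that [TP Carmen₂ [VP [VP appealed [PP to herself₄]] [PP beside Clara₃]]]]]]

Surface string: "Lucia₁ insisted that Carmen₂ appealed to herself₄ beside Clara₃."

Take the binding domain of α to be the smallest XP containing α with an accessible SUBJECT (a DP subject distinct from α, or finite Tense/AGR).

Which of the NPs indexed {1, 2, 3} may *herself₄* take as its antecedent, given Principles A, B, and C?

{2}

*herself* is an anaphor, so Principle A applies: it must be bound in its binding domain.
Binding domain of *herself₄*: the embedded TP, whose subject is Carmen₂.
*Lucia₁* c-commands the anaphor but is outside its binding domain → cannot satisfy Principle A.
*Carmen₂* c-commands the anaphor within its binding domain → licit binder.
*Clara₃* does not c-command the anaphor → cannot bind it.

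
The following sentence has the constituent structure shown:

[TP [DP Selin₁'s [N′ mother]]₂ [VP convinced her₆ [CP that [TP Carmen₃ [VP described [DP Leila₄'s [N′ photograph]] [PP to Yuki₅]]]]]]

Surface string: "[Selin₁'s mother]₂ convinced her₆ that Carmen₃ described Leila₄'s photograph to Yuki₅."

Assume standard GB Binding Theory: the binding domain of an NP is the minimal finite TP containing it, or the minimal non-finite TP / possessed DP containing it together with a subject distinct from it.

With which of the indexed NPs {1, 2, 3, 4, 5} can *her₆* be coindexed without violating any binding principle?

{1}

*her* is a pronoun, so Principle B applies: it must be free in its binding domain.
Binding domain of *her₆*: the matrix TP, whose subject is [Selin₁'s mother]₂.
*Selin₁* and the pronoun do not c-command one another → neither Principle B nor Principle C is at stake; coindexation permitted.
*[Selin₁'s mother]₂* c-commands the pronoun within its binding domain → coindexation would violate Principle B.
*Carmen₃*: the pronoun c-commands this R-expression → coindexation would violate Principle C on *Carmen₃*.
*Leila₄*: the pronoun c-commands this R-expression → coindexation would violate Principle C on *Leila₄*.
*Yuki₅*: the pronoun c-commands this R-expression → coindexation would violate Principle C on *Yuki₅*.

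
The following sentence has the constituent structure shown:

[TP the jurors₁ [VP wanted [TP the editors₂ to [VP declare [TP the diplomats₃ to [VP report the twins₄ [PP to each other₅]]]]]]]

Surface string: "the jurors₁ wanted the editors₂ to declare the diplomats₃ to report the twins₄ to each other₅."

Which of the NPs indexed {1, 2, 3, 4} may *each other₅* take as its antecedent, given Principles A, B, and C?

{3, 4}

*each other* is an anaphor, so Principle A applies: it must be bound in its binding domain.
Binding domain of *each other₅*: the embedded TP, whose subject is the diplomats₃.
*the jurors₁* c-commands the anaphor but is outside its binding domain → cannot satisfy Principle A.
*the editors₂* c-commands the anaphor but is outside its binding domain → cannot satisfy Principle A.
*the diplomats₃* c-commands the anaphor within its binding domain → licit binder.
*the twins₄* c-commands the anaphor within its binding domain → licit binder.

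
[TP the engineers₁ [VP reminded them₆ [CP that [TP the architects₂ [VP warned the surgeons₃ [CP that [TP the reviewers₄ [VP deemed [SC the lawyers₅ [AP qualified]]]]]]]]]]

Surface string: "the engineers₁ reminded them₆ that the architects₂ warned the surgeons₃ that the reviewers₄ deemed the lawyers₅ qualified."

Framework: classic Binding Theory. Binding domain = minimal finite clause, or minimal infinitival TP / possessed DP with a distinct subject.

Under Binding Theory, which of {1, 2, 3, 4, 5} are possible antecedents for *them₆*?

*them* is a pronoun, so Principle B applies: it must be free in its binding domain.
Binding domain of *them₆*: the matrix TP, whose subject is the engineers₁.
*the engineers₁* c-commands the pronoun within its binding domain → coindexation would violate Principle B.
*the architects₂*: the pronoun c-commands this R-expression → coindexation would violate Principle C on *the architects₂*.
*the surgeons₃*: the pronoun c-commands this R-expression → coindexation would violate Principle C on *the surgeons₃*.
*the reviewers₄*: the pronoun c-commands this R-expression → coindexation would violate Principle C on *the reviewers₄*.
*the lawyers₅*: the pronoun c-commands this R-expression → coindexation would violate Principle C on *the lawyers₅*.

none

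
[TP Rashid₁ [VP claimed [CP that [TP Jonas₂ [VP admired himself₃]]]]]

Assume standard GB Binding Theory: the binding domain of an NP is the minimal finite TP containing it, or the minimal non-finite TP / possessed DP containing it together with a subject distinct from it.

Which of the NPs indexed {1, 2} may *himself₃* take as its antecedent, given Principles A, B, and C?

*himself* is an anaphor, so Principle A applies: it must be bound in its binding domain.
Binding domain of *himself₃*: the embedded TP, whose subject is Jonas₂.
*Rashid₁* c-commands the anaphor but is outside its binding domain → cannot satisfy Principle A.
*Jonas₂* c-commands the anaphor within its binding domain → licit binder.

{2}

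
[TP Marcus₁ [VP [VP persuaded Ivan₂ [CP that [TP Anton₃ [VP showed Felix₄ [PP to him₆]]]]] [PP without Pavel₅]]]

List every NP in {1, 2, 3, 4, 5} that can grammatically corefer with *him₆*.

{1, 2, 5}

*him* is a pronoun, so Principle B applies: it must be free in its binding domain.
Binding domain of *him₆*: the embedded TP, whose subject is Anton₃.
*Marcus₁* c-commands the pronoun but from outside its binding domain, and is not c-commanded by it → coindexation permitted.
*Ivan₂* c-commands the pronoun but from outside its binding domain, and is not c-commanded by it → coindexation permitted.
*Anton₃* c-commands the pronoun within its binding domain → coindexation would violate Principle B.
*Felix₄* c-commands the pronoun within its binding domain → coindexation would violate Principle B.
*Pavel₅* and the pronoun do not c-command one another → neither Principle B nor Principle C is at stake; coindexation permitted.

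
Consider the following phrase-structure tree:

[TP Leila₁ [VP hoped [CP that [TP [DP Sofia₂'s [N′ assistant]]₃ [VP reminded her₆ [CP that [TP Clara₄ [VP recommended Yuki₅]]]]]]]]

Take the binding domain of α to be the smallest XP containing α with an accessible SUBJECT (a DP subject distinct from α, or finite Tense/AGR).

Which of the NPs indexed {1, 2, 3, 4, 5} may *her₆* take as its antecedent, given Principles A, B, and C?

{1, 2}

*her* is a pronoun, so Principle B applies: it must be free in its binding domain.
Binding domain of *her₆*: the embedded TP, whose subject is [Sofia₂'s assistant]₃.
*Leila₁* c-commands the pronoun but from outside its binding domain, and is not c-commanded by it → coindexation permitted.
*Sofia₂* and the pronoun do not c-command one another → neither Principle B nor Principle C is at stake; coindexation permitted.
*[Sofia₂'s assistant]₃* c-commands the pronoun within its binding domain → coindexation would violate Principle B.
*Clara₄*: the pronoun c-commands this R-expression → coindexation would violate Principle C on *Clara₄*.
*Yuki₅*: the pronoun c-commands this R-expression → coindexation would violate Principle C on *Yuki₅*.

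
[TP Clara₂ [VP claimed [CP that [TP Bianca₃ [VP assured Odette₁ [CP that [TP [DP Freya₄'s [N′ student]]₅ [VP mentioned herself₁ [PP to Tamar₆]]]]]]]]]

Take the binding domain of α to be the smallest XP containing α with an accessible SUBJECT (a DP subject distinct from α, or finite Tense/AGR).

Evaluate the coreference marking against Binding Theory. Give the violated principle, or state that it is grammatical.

Principle A

The two coindexed NPs are *Odette₁* and *herself₁*.
*herself₁* is an anaphor. Principle A requires it to be bound within its binding domain — the embedded TP, whose subject is [Freya₄'s student]₅.
Within that domain it is c-commanded by *[Freya₄'s student]₅*, which does not share its index.
*Odette₁* does c-command the anaphor, but from outside its binding domain.
The anaphor is unbound in its domain → Principle A violation.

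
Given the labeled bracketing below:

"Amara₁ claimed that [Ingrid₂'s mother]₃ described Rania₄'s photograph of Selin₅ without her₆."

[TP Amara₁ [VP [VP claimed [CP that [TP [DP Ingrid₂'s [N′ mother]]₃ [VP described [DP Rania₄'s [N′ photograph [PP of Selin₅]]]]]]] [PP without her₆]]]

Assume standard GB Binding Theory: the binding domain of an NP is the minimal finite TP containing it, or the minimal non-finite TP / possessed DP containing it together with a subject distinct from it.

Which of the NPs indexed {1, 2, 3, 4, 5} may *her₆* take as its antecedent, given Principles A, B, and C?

*her* is a pronoun, so Principle B applies: it must be free in its binding domain.
Binding domain of *her₆*: the matrix TP, whose subject is Amara₁.
*Amara₁* c-commands the pronoun within its binding domain → coindexation would violate Principle B.
*Ingrid₂* and the pronoun do not c-command one another → neither Principle B nor Principle C is at stake; coindexation permitted.
*[Ingrid₂'s mother]₃* and the pronoun do not c-command one another → neither Principle B nor Principle C is at stake; coindexation permitted.
*Rania₄* and the pronoun do not c-command one another → neither Principle B nor Principle C is at stake; coindexation permitted.
*Selin₅* and the pronoun do not c-command one another → neither Principle B nor Principle C is at stake; coindexation permitted.

{2, 3, 4, 5}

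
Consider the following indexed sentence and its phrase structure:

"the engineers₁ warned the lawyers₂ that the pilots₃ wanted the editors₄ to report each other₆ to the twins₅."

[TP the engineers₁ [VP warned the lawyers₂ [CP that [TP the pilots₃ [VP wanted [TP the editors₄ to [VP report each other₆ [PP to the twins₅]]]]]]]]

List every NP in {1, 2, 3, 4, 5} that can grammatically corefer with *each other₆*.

*each other* is an anaphor, so Principle A applies: it must be bound in its binding domain.
Binding domain of *each other₆*: the embedded TP, whose subject is the editors₄.
*the engineers₁* c-commands the anaphor but is outside its binding domain → cannot satisfy Principle A.
*the lawyers₂* c-commands the anaphor but is outside its binding domain → cannot satisfy Principle A.
*the pilots₃* c-commands the anaphor but is outside its binding domain → cannot satisfy Principle A.
*the editors₄* c-commands the anaphor within its binding domain → licit binder.
*the twins₅* does not c-command the anaphor → cannot bind it.

{4}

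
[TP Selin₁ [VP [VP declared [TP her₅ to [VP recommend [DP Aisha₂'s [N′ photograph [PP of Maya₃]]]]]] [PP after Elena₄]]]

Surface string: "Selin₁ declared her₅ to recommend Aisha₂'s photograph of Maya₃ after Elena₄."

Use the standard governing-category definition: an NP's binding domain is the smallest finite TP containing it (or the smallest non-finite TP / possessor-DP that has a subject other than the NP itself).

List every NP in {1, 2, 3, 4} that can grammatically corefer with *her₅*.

*her* is a pronoun, so Principle B applies: it must be free in its binding domain.
Binding domain of *her₅*: the matrix TP, whose subject is Selin₁.
*Selin₁* c-commands the pronoun within its binding domain → coindexation would violate Principle B.
*Aisha₂*: the pronoun c-commands this R-expression → coindexation would violate Principle C on *Aisha₂*.
*Maya₃*: the pronoun c-commands this R-expression → coindexation would violate Principle C on *Maya₃*.
*Elena₄* and the pronoun do not c-command one another → neither Principle B nor Principle C is at stake; coindexation permitted.

{4}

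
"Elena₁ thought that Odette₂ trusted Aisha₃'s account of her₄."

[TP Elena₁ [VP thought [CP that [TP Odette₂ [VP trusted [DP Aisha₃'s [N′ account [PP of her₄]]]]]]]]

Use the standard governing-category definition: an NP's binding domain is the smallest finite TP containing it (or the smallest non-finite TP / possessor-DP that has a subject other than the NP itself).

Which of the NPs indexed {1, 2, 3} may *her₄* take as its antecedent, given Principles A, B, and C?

{1, 2}

*her* is a pronoun, so Principle B applies: it must be free in its binding domain.
Binding domain of *her₄*: the possessed DP, whose subject is Aisha₃.
*Elena₁* c-commands the pronoun but from outside its binding domain, and is not c-commanded by it → coindexation permitted.
*Odette₂* c-commands the pronoun but from outside its binding domain, and is not c-commanded by it → coindexation permitted.
*Aisha₃* c-commands the pronoun within its binding domain → coindexation would violate Principle B.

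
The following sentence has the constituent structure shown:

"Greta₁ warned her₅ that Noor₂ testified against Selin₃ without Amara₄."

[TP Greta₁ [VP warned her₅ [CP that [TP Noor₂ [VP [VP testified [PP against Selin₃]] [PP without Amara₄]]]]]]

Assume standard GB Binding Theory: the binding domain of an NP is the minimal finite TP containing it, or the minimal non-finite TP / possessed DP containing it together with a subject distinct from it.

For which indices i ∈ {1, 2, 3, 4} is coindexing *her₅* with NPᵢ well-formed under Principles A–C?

none

*her* is a pronoun, so Principle B applies: it must be free in its binding domain.
Binding domain of *her₅*: the matrix TP, whose subject is Greta₁.
*Greta₁* c-commands the pronoun within its binding domain → coindexation would violate Principle B.
*Noor₂*: the pronoun c-commands this R-expression → coindexation would violate Principle C on *Noor₂*.
*Selin₃*: the pronoun c-commands this R-expression → coindexation would violate Principle C on *Selin₃*.
*Amara₄*: the pronoun c-commands this R-expression → coindexation would violate Principle C on *Amara₄*.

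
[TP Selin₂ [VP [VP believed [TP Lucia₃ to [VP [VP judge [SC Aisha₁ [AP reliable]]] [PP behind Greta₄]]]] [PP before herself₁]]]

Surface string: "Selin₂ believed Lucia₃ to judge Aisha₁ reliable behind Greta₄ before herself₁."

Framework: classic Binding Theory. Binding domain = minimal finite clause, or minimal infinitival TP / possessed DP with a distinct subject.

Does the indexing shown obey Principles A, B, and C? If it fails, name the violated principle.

The two coindexed NPs are *Aisha₁* and *herself₁*.
*herself₁* is an anaphor. Principle A requires it to be bound within its binding domain — the matrix TP, whose subject is Selin₂.
Within that domain it is c-commanded by *Selin₂*, which does not share its index.
*Aisha₁* does not c-command the anaphor at all.
The anaphor is unbound in its domain → Principle A violation.

Principle A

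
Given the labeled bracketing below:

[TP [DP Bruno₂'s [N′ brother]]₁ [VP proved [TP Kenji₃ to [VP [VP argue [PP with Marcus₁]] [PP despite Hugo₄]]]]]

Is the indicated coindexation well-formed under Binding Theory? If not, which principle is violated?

The two coindexed NPs are *[Bruno₂'s brother]₁* and *Marcus₁*.
*Marcus₁* is an R-expression. Principle C requires it to be free everywhere.
*[Bruno₂'s brother]₁* c-commands it and carries the same index.
The R-expression is bound → Principle C violation.

Principle C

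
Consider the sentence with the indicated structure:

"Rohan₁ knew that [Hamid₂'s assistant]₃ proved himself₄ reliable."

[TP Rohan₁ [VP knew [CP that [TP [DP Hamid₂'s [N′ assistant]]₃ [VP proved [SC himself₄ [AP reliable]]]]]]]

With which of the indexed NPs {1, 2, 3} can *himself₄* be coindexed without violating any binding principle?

*himself* is an anaphor, so Principle A applies: it must be bound in its binding domain.
Binding domain of *himself₄*: the embedded TP, whose subject is [Hamid₂'s assistant]₃.
*Rohan₁* c-commands the anaphor but is outside its binding domain → cannot satisfy Principle A.
*Hamid₂* does not c-command the anaphor → cannot bind it.
*[Hamid₂'s assistant]₃* c-commands the anaphor within its binding domain → licit binder.

{3}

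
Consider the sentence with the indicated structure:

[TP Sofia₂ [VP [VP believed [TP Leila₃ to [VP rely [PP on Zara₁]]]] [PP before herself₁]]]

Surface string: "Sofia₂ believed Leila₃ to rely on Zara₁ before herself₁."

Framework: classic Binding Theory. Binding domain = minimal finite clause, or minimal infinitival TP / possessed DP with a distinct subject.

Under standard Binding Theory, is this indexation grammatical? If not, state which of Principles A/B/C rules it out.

Principle A

The two coindexed NPs are *Zara₁* and *herself₁*.
*herself₁* is an anaphor. Principle A requires it to be bound within its binding domain — the matrix TP, whose subject is Sofia₂.
Within that domain it is c-commanded by *Sofia₂*, which does not share its index.
*Zara₁* does not c-command the anaphor at all.
The anaphor is unbound in its domain → Principle A violation.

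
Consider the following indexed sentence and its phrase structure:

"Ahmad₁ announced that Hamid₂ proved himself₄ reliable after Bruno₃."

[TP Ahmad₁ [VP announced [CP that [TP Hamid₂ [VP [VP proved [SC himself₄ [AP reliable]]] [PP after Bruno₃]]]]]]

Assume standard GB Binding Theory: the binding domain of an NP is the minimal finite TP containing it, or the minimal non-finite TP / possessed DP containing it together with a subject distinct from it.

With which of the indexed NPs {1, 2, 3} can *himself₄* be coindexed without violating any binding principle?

{2}

*himself* is an anaphor, so Principle A applies: it must be bound in its binding domain.
Binding domain of *himself₄*: the embedded TP, whose subject is Hamid₂.
*Ahmad₁* c-commands the anaphor but is outside its binding domain → cannot satisfy Principle A.
*Hamid₂* c-commands the anaphor within its binding domain → licit binder.
*Bruno₃* does not c-command the anaphor → cannot bind it.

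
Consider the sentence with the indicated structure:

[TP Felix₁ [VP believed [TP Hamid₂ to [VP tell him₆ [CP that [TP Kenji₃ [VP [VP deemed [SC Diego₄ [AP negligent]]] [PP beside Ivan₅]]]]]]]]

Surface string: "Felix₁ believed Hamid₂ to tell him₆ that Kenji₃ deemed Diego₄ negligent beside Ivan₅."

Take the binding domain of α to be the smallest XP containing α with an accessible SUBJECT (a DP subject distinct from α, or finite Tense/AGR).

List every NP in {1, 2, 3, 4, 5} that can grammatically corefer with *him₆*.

*him* is a pronoun, so Principle B applies: it must be free in its binding domain.
Binding domain of *him₆*: the embedded TP, whose subject is Hamid₂.
*Felix₁* c-commands the pronoun but from outside its binding domain, and is not c-commanded by it → coindexation permitted.
*Hamid₂* c-commands the pronoun within its binding domain → coindexation would violate Principle B.
*Kenji₃*: the pronoun c-commands this R-expression → coindexation would violate Principle C on *Kenji₃*.
*Diego₄*: the pronoun c-commands this R-expression → coindexation would violate Principle C on *Diego₄*.
*Ivan₅*: the pronoun c-commands this R-expression → coindexation would violate Principle C on *Ivan₅*.

{1}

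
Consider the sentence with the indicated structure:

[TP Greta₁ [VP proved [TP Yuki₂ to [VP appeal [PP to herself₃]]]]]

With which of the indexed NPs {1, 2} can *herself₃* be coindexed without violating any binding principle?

*herself* is an anaphor, so Principle A applies: it must be bound in its binding domain.
Binding domain of *herself₃*: the embedded TP, whose subject is Yuki₂.
*Greta₁* c-commands the anaphor but is outside its binding domain → cannot satisfy Principle A.
*Yuki₂* c-commands the anaphor within its binding domain → licit binder.

{2}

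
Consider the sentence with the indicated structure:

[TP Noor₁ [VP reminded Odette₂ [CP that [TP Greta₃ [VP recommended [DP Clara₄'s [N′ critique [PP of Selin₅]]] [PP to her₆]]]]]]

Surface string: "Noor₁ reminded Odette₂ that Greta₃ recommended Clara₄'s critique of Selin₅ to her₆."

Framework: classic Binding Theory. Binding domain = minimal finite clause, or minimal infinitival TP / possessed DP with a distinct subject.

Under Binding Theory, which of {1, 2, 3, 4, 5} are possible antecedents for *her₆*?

{1, 2, 4, 5}

*her* is a pronoun, so Principle B applies: it must be free in its binding domain.
Binding domain of *her₆*: the embedded TP, whose subject is Greta₃.
*Noor₁* c-commands the pronoun but from outside its binding domain, and is not c-commanded by it → coindexation permitted.
*Odette₂* c-commands the pronoun but from outside its binding domain, and is not c-commanded by it → coindexation permitted.
*Greta₃* c-commands the pronoun within its binding domain → coindexation would violate Principle B.
*Clara₄* and the pronoun do not c-command one another → neither Principle B nor Principle C is at stake; coindexation permitted.
*Selin₅* and the pronoun do not c-command one another → neither Principle B nor Principle C is at stake; coindexation permitted.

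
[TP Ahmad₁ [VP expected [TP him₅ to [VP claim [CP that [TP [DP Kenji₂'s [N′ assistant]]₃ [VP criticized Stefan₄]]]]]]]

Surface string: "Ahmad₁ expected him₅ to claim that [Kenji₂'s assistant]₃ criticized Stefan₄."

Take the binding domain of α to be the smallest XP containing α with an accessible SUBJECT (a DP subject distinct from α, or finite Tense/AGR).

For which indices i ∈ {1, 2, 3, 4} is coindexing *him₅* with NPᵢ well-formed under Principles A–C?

*him* is a pronoun, so Principle B applies: it must be free in its binding domain.
Binding domain of *him₅*: the matrix TP, whose subject is Ahmad₁.
*Ahmad₁* c-commands the pronoun within its binding domain → coindexation would violate Principle B.
*Kenji₂*: the pronoun c-commands this R-expression → coindexation would violate Principle C on *Kenji₂*.
*[Kenji₂'s assistant]₃*: the pronoun c-commands this R-expression → coindexation would violate Principle C on *[Kenji₂'s assistant]₃*.
*Stefan₄*: the pronoun c-commands this R-expression → coindexation would violate Principle C on *Stefan₄*.

none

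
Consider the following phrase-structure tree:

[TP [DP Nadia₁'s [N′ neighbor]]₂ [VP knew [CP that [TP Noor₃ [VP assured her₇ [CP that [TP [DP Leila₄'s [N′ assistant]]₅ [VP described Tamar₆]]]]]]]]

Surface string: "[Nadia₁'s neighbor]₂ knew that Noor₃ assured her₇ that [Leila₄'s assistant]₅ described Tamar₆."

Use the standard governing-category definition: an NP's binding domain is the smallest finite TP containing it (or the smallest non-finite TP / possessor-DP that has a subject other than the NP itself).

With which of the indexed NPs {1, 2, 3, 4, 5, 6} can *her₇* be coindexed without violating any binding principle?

*her* is a pronoun, so Principle B applies: it must be free in its binding domain.
Binding domain of *her₇*: the embedded TP, whose subject is Noor₃.
*Nadia₁* and the pronoun do not c-command one another → neither Principle B nor Principle C is at stake; coindexation permitted.
*[Nadia₁'s neighbor]₂* c-commands the pronoun but from outside its binding domain, and is not c-commanded by it → coindexation permitted.
*Noor₃* c-commands the pronoun within its binding domain → coindexation would violate Principle B.
*Leila₄*: the pronoun c-commands this R-expression → coindexation would violate Principle C on *Leila₄*.
*[Leila₄'s assistant]₅*: the pronoun c-commands this R-expression → coindexation would violate Principle C on *[Leila₄'s assistant]₅*.
*Tamar₆*: the pronoun c-commands this R-expression → coindexation would violate Principle C on *Tamar₆*.

{1, 2}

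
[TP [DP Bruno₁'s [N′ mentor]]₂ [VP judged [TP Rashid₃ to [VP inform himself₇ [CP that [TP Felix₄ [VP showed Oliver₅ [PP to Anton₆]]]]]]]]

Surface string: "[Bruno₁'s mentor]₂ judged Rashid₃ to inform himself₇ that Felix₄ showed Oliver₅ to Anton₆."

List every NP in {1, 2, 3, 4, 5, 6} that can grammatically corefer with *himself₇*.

*himself* is an anaphor, so Principle A applies: it must be bound in its binding domain.
Binding domain of *himself₇*: the embedded TP, whose subject is Rashid₃.
*Bruno₁* does not c-command the anaphor → cannot bind it.
*[Bruno₁'s mentor]₂* c-commands the anaphor but is outside its binding domain → cannot satisfy Principle A.
*Rashid₃* c-commands the anaphor within its binding domain → licit binder.
*Felix₄* does not c-command the anaphor → cannot bind it.
*Oliver₅* does not c-command the anaphor → cannot bind it.
*Anton₆* does not c-command the anaphor → cannot bind it.

{3}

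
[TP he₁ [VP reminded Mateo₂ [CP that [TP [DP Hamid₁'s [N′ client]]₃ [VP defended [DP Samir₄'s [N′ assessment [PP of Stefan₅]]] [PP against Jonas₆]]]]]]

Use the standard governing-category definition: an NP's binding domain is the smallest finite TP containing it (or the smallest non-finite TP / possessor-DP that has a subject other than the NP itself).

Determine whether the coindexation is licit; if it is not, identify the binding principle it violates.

The two coindexed NPs are *he₁* and *Hamid₁*.
*Hamid₁* is an R-expression. Principle C requires it to be free everywhere.
*he₁* c-commands it and carries the same index.
The R-expression is bound → Principle C violation.

Principle C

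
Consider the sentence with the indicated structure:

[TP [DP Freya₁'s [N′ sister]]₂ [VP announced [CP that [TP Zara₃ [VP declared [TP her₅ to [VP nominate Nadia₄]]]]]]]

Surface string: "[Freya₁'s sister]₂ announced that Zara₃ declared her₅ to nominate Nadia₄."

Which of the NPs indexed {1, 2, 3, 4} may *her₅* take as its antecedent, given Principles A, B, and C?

*her* is a pronoun, so Principle B applies: it must be free in its binding domain.
Binding domain of *her₅*: the embedded TP, whose subject is Zara₃.
*Freya₁* and the pronoun do not c-command one another → neither Principle B nor Principle C is at stake; coindexation permitted.
*[Freya₁'s sister]₂* c-commands the pronoun but from outside its binding domain, and is not c-commanded by it → coindexation permitted.
*Zara₃* c-commands the pronoun within its binding domain → coindexation would violate Principle B.
*Nadia₄*: the pronoun c-commands this R-expression → coindexation would violate Principle C on *Nadia₄*.

{1, 2}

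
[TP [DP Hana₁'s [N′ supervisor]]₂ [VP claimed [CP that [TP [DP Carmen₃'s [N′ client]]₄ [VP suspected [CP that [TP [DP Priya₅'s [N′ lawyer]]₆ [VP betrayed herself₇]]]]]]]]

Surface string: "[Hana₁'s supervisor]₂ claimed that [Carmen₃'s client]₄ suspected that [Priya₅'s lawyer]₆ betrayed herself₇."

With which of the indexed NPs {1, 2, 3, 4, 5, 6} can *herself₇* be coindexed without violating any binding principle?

*herself* is an anaphor, so Principle A applies: it must be bound in its binding domain.
Binding domain of *herself₇*: the embedded TP, whose subject is [Priya₅'s lawyer]₆.
*Hana₁* does not c-command the anaphor → cannot bind it.
*[Hana₁'s supervisor]₂* c-commands the anaphor but is outside its binding domain → cannot satisfy Principle A.
*Carmen₃* does not c-command the anaphor → cannot bind it.
*[Carmen₃'s client]₄* c-commands the anaphor but is outside its binding domain → cannot satisfy Principle A.
*Priya₅* does not c-command the anaphor → cannot bind it.
*[Priya₅'s lawyer]₆* c-commands the anaphor within its binding domain → licit binder.

{6}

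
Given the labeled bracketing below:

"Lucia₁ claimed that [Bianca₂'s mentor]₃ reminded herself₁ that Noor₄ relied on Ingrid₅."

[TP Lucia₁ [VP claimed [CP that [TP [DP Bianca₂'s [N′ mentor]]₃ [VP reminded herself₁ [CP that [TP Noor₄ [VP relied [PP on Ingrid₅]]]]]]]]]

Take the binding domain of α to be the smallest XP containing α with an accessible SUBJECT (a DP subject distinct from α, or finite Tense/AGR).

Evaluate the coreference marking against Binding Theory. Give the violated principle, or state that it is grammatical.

Principle A

The two coindexed NPs are *Lucia₁* and *herself₁*.
*herself₁* is an anaphor. Principle A requires it to be bound within its binding domain — the embedded TP, whose subject is [Bianca₂'s mentor]₃.
Within that domain it is c-commanded by *[Bianca₂'s mentor]₃*, which does not share its index.
*Lucia₁* does c-command the anaphor, but from outside its binding domain.
The anaphor is unbound in its domain → Principle A violation.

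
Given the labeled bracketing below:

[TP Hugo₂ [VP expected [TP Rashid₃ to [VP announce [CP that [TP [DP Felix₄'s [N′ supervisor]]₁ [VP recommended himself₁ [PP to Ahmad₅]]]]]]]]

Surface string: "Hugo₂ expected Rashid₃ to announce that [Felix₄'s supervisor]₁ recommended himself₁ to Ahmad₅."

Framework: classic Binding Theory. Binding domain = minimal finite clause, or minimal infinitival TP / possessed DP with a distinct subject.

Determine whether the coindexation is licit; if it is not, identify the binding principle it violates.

The two coindexed NPs are *[Felix₄'s supervisor]₁* and *himself₁*.
*himself₁* is an anaphor; its binding domain is the embedded TP, whose subject is [Felix₄'s supervisor]₁. *[Felix₄'s supervisor]₁* c-commands it within that domain and shares its index, so Principle A is satisfied.
*[Felix₄'s supervisor]₁* is an R-expression; *himself₁* does not c-command it, and no other NP shares its index, so Principle C is satisfied.
All principles are respected.

grammatical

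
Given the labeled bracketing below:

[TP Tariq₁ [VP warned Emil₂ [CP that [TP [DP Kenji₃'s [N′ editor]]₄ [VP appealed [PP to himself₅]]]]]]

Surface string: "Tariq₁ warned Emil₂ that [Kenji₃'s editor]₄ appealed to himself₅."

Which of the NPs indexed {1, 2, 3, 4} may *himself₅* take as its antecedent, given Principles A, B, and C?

*himself* is an anaphor, so Principle A applies: it must be bound in its binding domain.
Binding domain of *himself₅*: the embedded TP, whose subject is [Kenji₃'s editor]₄.
*Tariq₁* c-commands the anaphor but is outside its binding domain → cannot satisfy Principle A.
*Emil₂* c-commands the anaphor but is outside its binding domain → cannot satisfy Principle A.
*Kenji₃* does not c-command the anaphor → cannot bind it.
*[Kenji₃'s editor]₄* c-commands the anaphor within its binding domain → licit binder.

{4}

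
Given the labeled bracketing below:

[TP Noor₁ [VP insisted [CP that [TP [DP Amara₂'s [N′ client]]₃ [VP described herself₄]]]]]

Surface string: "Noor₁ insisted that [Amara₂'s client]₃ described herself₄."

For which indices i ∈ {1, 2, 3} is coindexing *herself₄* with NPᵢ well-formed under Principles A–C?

*herself* is an anaphor, so Principle A applies: it must be bound in its binding domain.
Binding domain of *herself₄*: the embedded TP, whose subject is [Amara₂'s client]₃.
*Noor₁* c-commands the anaphor but is outside its binding domain → cannot satisfy Principle A.
*Amara₂* does not c-command the anaphor → cannot bind it.
*[Amara₂'s client]₃* c-commands the anaphor within its binding domain → licit binder.

{3}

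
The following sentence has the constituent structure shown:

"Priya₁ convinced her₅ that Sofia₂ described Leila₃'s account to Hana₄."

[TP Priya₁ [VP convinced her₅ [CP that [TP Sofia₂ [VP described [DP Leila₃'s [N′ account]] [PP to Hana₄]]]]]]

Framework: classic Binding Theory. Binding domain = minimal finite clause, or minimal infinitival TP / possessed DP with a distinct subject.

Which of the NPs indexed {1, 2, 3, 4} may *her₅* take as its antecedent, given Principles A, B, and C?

none

*her* is a pronoun, so Principle B applies: it must be free in its binding domain.
Binding domain of *her₅*: the matrix TP, whose subject is Priya₁.
*Priya₁* c-commands the pronoun within its binding domain → coindexation would violate Principle B.
*Sofia₂*: the pronoun c-commands this R-expression → coindexation would violate Principle C on *Sofia₂*.
*Leila₃*: the pronoun c-commands this R-expression → coindexation would violate Principle C on *Leila₃*.
*Hana₄*: the pronoun c-commands this R-expression → coindexation would violate Principle C on *Hana₄*.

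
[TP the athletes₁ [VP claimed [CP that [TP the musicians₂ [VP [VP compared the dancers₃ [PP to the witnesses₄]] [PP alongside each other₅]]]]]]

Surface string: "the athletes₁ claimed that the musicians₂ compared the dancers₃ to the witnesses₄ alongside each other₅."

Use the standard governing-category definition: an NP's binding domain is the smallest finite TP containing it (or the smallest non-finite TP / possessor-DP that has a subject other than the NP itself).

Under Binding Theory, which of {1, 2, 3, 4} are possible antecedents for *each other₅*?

*each other* is an anaphor, so Principle A applies: it must be bound in its binding domain.
Binding domain of *each other₅*: the embedded TP, whose subject is the musicians₂.
*the athletes₁* c-commands the anaphor but is outside its binding domain → cannot satisfy Principle A.
*the musicians₂* c-commands the anaphor within its binding domain → licit binder.
*the dancers₃* does not c-command the anaphor → cannot bind it.
*the witnesses₄* does not c-command the anaphor → cannot bind it.

{2}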